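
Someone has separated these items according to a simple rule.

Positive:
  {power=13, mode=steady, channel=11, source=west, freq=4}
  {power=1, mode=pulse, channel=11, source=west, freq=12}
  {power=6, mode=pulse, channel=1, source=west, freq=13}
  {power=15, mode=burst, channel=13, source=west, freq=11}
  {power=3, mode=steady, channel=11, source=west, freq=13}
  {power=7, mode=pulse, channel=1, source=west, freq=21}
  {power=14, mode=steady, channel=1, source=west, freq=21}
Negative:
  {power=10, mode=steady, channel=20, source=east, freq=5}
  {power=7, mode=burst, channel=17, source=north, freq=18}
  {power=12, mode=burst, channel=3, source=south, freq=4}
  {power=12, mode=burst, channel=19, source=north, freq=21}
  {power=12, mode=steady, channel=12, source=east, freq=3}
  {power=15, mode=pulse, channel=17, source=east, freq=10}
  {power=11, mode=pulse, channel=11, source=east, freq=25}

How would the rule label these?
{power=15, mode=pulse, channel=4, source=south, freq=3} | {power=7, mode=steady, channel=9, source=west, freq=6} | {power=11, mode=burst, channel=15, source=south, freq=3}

One predicate separates the groups cleanly: source is west.

Negative, Positive, Negative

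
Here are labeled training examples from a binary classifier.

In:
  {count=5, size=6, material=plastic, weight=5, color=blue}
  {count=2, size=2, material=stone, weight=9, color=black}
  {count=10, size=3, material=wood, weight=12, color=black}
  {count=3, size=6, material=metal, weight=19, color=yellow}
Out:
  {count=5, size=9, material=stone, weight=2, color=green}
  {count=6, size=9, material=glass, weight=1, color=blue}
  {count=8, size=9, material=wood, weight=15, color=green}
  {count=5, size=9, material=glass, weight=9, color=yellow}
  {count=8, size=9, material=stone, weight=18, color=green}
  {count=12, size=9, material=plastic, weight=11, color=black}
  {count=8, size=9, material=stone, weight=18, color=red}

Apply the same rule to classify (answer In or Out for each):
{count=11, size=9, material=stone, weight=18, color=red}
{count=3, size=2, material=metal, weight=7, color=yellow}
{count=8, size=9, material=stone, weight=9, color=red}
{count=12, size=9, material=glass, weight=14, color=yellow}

Out, In, Out, Out

One predicate separates the groups cleanly: size ≤ 6.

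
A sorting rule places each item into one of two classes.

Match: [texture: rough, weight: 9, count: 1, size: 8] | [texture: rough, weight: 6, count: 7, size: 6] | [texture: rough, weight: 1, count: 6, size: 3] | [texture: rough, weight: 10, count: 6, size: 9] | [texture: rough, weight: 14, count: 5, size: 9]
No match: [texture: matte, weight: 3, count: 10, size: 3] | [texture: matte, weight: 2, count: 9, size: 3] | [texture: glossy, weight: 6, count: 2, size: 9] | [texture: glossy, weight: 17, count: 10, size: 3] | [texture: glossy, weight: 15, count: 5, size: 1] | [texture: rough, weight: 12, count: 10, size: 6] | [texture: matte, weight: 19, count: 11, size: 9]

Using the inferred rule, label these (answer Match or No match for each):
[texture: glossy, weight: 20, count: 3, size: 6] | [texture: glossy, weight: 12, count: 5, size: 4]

One predicate separates the groups cleanly: texture is rough AND count ≤ 7.
[texture: glossy, weight: 20, count: 3, size: 6] → texture is glossy, count = 3 → No match. [texture: glossy, weight: 12, count: 5, size: 4] → texture is glossy, count = 5 → No match.

No match, No match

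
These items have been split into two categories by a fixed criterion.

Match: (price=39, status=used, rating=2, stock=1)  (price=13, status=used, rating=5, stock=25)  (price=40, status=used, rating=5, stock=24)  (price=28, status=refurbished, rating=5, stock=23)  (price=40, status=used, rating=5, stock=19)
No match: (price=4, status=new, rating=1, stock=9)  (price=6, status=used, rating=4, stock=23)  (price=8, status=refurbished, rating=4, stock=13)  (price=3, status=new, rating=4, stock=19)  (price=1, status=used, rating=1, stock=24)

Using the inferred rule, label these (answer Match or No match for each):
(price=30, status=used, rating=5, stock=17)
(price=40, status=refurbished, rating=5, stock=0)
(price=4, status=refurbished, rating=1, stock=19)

'Match' ⟺ price ≥ 13.
(price=30, status=used, rating=5, stock=17) → price = 30 → Match.
(price=40, status=refurbished, rating=5, stock=0) → price = 40 → Match.
(price=4, status=refurbished, rating=1, stock=19) → price = 4 → No match.

Match, Match, No match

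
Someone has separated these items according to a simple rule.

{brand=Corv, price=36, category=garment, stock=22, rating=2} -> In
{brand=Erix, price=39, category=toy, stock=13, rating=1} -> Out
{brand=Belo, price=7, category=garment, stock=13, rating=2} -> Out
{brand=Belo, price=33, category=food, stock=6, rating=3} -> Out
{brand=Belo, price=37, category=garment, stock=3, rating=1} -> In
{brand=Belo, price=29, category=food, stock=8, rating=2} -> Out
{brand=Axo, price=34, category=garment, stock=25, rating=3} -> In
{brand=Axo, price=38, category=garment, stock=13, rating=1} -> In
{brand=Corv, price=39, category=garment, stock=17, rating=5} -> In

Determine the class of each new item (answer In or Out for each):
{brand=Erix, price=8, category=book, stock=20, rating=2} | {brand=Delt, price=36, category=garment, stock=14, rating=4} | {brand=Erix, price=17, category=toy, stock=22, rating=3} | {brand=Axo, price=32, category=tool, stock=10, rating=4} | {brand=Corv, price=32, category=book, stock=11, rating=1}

Out, In, Out, Out, Out

'In' ⟺ category is garment AND price ≥ 29.
Out: {brand=Erix, price=8, category=book, stock=20, rating=2}, since category is book, price = 8.
In: {brand=Delt, price=36, category=garment, stock=14, rating=4}, since category is garment, price = 36.
Out: {brand=Erix, price=17, category=toy, stock=22, rating=3}, since category is toy, price = 17.
Out: {brand=Axo, price=32, category=tool, stock=10, rating=4}, since category is tool, price = 32.
Out: {brand=Corv, price=32, category=book, stock=11, rating=1}, since category is book, price = 32.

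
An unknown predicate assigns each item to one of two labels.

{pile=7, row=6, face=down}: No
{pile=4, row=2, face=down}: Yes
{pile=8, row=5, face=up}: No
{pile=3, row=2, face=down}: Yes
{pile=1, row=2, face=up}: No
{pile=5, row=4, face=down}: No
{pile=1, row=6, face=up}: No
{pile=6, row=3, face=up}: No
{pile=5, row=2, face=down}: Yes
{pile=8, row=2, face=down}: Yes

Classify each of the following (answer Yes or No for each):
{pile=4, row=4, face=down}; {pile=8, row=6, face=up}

The distinguishing property — face is down AND row = 2 — holds for all the 'Yes' cases and none of the 'No' cases.

No, No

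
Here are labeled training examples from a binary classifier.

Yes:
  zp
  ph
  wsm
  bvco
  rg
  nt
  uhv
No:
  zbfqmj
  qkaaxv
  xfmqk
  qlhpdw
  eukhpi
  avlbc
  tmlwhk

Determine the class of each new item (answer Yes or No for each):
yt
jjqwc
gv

Yes, No, Yes

Every 'Yes' example satisfies: length ≤ 4. None of the 'No' examples do.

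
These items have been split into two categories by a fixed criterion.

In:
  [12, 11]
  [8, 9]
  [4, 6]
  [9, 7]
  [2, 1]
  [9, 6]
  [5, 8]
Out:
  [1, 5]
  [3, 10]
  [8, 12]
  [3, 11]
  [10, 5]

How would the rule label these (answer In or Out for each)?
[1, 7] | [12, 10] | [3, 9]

Out, In, Out

The classifier is using: |first − second| ≤ 3.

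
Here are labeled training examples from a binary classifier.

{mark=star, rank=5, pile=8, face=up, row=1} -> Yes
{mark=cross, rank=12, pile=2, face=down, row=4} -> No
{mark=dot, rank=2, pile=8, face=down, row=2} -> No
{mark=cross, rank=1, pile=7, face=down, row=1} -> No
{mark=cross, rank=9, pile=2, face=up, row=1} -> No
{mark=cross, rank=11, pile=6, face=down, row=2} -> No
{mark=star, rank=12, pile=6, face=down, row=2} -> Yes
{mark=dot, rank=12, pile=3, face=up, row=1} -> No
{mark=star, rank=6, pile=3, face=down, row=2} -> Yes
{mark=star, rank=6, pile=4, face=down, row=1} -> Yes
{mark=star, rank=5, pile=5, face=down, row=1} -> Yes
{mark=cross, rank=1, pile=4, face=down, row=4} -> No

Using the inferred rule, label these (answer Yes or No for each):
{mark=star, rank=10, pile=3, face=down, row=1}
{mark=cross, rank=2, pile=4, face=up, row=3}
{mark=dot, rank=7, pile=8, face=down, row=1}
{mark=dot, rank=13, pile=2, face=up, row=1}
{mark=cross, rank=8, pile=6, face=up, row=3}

Yes, No, No, No, No

All 'Yes' examples share one property — mark is star — and every 'No' example lacks it.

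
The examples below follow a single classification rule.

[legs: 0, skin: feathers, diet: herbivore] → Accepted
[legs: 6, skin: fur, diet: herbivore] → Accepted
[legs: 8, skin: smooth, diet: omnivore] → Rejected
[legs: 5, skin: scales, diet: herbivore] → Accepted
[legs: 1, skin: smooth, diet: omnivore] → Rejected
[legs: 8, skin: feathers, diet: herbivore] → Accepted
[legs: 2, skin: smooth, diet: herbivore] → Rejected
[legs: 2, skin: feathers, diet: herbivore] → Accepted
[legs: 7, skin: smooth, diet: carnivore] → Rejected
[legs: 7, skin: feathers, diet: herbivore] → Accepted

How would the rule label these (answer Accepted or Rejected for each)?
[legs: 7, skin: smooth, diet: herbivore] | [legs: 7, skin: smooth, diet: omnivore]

The distinguishing property — skin is not smooth — holds for all the 'Accepted' cases and none of the 'Rejected' cases.
[legs: 7, skin: smooth, diet: herbivore]: skin is smooth — fails this test, so Rejected. [legs: 7, skin: smooth, diet: omnivore]: skin is smooth — fails this test, so Rejected.

Rejected, Rejected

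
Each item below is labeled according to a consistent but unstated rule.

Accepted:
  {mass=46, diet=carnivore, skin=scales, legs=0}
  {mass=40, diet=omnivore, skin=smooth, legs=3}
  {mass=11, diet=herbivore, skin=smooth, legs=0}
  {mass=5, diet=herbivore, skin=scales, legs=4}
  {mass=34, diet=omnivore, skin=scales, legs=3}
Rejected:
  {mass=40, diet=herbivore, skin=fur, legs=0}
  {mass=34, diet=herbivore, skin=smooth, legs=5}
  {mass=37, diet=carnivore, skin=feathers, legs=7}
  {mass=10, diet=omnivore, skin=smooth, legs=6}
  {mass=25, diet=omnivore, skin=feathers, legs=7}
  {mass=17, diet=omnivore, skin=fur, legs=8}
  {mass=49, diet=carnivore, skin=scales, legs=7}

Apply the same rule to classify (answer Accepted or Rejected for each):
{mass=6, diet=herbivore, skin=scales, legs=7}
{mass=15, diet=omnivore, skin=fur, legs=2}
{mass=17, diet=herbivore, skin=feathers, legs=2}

All 'Accepted' examples share one property — skin is not fur AND legs ≤ 4 — and every 'Rejected' example lacks it.

Rejected, Rejected, Accepted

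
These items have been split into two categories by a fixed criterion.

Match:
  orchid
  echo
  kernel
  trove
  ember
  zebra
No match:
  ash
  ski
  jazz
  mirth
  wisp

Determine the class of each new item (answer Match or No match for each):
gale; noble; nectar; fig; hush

The rule appears to be: has ≥ 2 vowels.
gale: Match (2 vowels).
noble: Match (2 vowels).
nectar: Match (2 vowels).
fig: No match (1 vowel).
hush: No match (1 vowel).

Match, Match, Match, No match, No match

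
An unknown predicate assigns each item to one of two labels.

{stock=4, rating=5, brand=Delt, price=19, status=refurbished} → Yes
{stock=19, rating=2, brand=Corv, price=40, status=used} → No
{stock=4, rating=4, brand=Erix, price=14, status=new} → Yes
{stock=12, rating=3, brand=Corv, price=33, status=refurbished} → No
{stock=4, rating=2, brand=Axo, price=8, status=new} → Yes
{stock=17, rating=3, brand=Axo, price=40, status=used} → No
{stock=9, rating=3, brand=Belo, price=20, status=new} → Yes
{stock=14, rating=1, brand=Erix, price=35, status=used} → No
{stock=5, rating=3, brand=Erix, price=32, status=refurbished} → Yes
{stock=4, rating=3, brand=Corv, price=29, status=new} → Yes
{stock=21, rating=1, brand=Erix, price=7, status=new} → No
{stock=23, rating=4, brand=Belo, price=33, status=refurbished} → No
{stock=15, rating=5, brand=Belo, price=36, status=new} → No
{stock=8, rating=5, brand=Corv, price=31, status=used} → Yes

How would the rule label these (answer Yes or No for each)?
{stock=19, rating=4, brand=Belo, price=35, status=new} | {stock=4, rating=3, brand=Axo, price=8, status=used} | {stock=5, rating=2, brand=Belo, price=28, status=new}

A rule that fits every label: stock ≤ 9 — true of each 'Yes' example, false of each 'No' one.

No, Yes, Yes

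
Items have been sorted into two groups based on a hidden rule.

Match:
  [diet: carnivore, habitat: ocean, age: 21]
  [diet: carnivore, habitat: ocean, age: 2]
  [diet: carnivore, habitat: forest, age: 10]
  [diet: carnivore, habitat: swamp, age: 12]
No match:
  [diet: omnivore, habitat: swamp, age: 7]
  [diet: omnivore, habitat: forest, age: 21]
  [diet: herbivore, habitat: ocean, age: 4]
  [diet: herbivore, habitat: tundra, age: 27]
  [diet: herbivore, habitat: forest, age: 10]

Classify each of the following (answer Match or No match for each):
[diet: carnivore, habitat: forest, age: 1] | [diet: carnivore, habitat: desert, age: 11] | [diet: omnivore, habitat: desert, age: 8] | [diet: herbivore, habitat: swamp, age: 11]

One predicate separates the groups cleanly: diet is carnivore.
Match: [diet: carnivore, habitat: forest, age: 1], since diet is carnivore. Match: [diet: carnivore, habitat: desert, age: 11], since diet is carnivore. No match: [diet: omnivore, habitat: desert, age: 8], since diet is omnivore. No match: [diet: herbivore, habitat: swamp, age: 11], since diet is herbivore.

Match, Match, No match, No match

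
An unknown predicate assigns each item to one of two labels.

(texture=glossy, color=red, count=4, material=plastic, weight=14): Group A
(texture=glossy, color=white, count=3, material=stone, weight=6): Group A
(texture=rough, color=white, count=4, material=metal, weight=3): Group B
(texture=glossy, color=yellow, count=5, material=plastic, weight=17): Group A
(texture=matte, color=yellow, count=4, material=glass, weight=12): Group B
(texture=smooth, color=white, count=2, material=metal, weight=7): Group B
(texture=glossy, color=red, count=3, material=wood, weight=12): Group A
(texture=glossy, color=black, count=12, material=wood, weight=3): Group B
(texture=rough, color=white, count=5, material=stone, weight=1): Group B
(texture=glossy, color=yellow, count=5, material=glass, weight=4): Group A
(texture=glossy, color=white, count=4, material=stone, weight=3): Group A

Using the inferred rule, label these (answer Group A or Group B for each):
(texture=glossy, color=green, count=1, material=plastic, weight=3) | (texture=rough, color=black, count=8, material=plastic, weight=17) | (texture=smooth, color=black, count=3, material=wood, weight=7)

Group A, Group B, Group B

The rule appears to be: texture is glossy AND count ≤ 5.
(texture=glossy, color=green, count=1, material=plastic, weight=3) — texture is glossy, count = 1, hence Group A.
(texture=rough, color=black, count=8, material=plastic, weight=17) — texture is rough, count = 8, hence Group B.
(texture=smooth, color=black, count=3, material=wood, weight=7) — texture is smooth, count = 3, hence Group B.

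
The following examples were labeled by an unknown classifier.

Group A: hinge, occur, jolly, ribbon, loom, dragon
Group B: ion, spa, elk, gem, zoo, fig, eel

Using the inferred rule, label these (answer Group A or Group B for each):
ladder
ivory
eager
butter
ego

All 'Group A' examples share one property — length ≥ 4 — and every 'Group B' example lacks it.
ladder → length 6 → Group A. ivory → length 5 → Group A. eager → length 5 → Group A. butter → length 6 → Group A. ego → length 3 → Group B.

Group A, Group A, Group A, Group A, Group B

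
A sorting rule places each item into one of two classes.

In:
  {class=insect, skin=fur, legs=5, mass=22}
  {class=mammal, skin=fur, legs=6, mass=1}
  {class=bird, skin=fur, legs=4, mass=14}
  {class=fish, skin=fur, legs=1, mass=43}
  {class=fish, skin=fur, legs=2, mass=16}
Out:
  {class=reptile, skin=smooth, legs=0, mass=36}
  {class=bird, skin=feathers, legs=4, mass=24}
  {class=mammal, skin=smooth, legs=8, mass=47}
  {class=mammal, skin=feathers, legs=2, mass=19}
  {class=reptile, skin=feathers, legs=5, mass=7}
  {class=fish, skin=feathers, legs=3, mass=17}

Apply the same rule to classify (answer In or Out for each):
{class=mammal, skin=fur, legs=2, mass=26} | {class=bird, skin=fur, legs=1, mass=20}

The simplest hypothesis consistent with all the labels is: skin is fur.

In, In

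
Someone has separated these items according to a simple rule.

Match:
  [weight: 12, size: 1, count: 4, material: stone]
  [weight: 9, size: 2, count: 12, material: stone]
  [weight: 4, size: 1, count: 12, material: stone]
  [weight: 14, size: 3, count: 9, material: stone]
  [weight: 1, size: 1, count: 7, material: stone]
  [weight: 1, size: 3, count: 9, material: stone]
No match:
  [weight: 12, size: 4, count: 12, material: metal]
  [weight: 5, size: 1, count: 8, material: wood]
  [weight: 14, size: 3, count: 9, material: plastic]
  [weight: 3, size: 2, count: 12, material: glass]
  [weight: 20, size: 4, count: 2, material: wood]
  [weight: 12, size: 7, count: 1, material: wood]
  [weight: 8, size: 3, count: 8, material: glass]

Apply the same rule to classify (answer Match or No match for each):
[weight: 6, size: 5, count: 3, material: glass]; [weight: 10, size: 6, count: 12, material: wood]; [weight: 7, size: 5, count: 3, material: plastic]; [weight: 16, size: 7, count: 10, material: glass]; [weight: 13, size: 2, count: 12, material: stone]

No match, No match, No match, No match, Match

Rule: material is stone. This holds for each 'Match' example and fails for each 'No match' one.
No match: [weight: 6, size: 5, count: 3, material: glass], since material is glass.
No match: [weight: 10, size: 6, count: 12, material: wood], since material is wood.
No match: [weight: 7, size: 5, count: 3, material: plastic], since material is plastic.
No match: [weight: 16, size: 7, count: 10, material: glass], since material is glass.
Match: [weight: 13, size: 2, count: 12, material: stone], since material is stone.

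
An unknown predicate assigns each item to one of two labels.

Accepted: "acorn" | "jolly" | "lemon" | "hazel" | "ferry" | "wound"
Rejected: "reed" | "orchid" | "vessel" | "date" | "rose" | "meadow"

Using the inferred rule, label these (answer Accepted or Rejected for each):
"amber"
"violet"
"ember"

All 'Accepted' examples share one property — odd length — and every 'Rejected' example lacks it.
"amber": length 5 — qualifies, so Accepted.
"violet": length 6 — does not fit, so Rejected.
"ember": length 5 — qualifies, so Accepted.

Accepted, Rejected, Accepted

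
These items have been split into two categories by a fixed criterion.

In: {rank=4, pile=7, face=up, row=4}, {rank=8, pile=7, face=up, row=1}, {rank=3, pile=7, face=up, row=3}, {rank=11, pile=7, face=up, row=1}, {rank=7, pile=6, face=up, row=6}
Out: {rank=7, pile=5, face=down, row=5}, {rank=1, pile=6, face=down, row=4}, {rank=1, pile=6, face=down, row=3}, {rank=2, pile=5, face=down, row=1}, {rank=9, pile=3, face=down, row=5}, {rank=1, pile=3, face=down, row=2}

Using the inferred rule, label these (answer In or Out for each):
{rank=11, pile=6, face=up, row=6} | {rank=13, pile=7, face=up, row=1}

The simplest hypothesis consistent with all the labels is: face is up.
{rank=11, pile=6, face=up, row=6} — face is up, hence In. {rank=13, pile=7, face=up, row=1} — face is up, hence In.

In, In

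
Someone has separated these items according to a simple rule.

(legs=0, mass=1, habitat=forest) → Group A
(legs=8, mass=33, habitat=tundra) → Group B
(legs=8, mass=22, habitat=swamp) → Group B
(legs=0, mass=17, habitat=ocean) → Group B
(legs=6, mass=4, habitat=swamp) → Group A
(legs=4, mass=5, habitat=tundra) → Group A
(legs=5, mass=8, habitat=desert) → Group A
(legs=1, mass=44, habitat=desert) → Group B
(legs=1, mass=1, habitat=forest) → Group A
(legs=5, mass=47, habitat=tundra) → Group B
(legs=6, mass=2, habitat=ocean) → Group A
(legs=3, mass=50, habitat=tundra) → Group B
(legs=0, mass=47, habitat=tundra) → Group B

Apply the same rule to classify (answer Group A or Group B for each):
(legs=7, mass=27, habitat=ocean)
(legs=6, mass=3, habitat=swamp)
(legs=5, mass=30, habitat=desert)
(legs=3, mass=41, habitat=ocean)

'Group A' ⟺ mass ≤ 8.
Group B: (legs=7, mass=27, habitat=ocean), since mass = 27. Group A: (legs=6, mass=3, habitat=swamp), since mass = 3. Group B: (legs=5, mass=30, habitat=desert), since mass = 30. Group B: (legs=3, mass=41, habitat=ocean), since mass = 41.

Group B, Group A, Group B, Group B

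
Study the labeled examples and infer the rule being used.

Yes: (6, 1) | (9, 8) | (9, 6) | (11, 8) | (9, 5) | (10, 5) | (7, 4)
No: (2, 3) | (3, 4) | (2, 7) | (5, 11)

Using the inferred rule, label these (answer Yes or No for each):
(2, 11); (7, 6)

All 'Yes' examples share one property — first > second — and every 'No' example lacks it.
No: (2, 11), since 2 < 11.
Yes: (7, 6), since 7 > 6.

No, Yes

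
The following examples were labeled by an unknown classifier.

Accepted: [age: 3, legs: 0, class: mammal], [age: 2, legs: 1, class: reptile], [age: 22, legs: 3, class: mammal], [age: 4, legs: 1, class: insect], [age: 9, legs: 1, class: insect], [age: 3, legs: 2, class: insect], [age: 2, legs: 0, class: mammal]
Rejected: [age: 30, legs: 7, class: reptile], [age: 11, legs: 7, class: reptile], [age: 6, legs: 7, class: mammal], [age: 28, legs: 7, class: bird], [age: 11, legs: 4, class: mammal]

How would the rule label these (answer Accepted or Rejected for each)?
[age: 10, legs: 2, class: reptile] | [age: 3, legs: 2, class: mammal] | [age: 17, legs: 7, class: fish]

The common property of the 'Accepted' items is: legs ≤ 3. No 'Rejected' item has it.
[age: 10, legs: 2, class: reptile]: legs = 2 — fits, so Accepted.
[age: 3, legs: 2, class: mammal]: legs = 2 — fits, so Accepted.
[age: 17, legs: 7, class: fish]: legs = 7 — does not satisfy this, so Rejected.

Accepted, Accepted, Rejected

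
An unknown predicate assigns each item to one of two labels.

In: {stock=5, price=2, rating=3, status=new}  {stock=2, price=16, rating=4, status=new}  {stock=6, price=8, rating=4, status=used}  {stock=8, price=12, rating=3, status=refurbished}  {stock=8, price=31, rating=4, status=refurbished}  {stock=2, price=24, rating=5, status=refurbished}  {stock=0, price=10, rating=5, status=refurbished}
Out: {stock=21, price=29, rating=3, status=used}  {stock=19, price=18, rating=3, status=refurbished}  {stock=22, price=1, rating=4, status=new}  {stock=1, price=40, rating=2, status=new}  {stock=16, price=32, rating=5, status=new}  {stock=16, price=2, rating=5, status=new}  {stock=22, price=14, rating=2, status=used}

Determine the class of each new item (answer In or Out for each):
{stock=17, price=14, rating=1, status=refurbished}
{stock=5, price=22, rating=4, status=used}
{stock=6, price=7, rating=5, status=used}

The common property of the 'In' items is: price ≤ 31 AND stock ≤ 8. No 'Out' item has it.
Out: {stock=17, price=14, rating=1, status=refurbished}, since price = 14, stock = 17. In: {stock=5, price=22, rating=4, status=used}, since price = 22, stock = 5. In: {stock=6, price=7, rating=5, status=used}, since price = 7, stock = 6.

Out, In, In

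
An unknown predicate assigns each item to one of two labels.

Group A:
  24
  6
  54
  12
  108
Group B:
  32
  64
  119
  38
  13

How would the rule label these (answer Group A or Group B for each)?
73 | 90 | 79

Group B, Group A, Group B

The simplest hypothesis consistent with all the labels is: multiple of 3.
73: Group B (73 = 3·24 + 1). 90: Group A (90 = 3·30). 79: Group B (79 = 3·26 + 1).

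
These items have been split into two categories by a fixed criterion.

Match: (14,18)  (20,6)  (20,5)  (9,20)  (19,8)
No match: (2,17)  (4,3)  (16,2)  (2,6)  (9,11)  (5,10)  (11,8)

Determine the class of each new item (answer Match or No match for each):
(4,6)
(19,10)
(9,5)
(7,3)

No match, Match, No match, No match

Rule: sum ≥ 25. This holds for each 'Match' example and fails for each 'No match' one.
No match: (4,6), since 4+6 = 10. Match: (19,10), since 19+10 = 29. No match: (9,5), since 9+5 = 14. No match: (7,3), since 7+3 = 10.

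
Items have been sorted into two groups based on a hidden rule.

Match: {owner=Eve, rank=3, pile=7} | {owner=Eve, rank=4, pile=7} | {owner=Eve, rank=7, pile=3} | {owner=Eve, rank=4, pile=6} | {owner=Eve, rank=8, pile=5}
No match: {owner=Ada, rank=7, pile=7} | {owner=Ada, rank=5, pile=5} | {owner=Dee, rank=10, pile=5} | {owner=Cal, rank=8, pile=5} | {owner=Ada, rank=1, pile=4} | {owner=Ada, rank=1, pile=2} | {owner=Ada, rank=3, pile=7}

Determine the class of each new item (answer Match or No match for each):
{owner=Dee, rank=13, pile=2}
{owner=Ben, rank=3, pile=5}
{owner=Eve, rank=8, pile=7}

No match, No match, Match

Comparing the two groups points to one rule — owner is Eve.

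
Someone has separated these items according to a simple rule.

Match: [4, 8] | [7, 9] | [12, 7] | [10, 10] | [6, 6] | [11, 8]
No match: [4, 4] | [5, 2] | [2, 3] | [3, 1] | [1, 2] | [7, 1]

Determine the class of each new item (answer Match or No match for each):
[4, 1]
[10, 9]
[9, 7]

All 'Match' examples share one property — sum ≥ 12 — and every 'No match' example lacks it.
[4, 1]: No match (4+1 = 5). [10, 9]: Match (10+9 = 19). [9, 7]: Match (9+7 = 16).

No match, Match, Match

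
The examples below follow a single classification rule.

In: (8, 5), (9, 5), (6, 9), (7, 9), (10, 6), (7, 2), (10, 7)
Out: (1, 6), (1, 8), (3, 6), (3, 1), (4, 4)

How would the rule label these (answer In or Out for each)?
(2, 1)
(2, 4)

The simplest hypothesis consistent with all the labels is: first ≥ 5.
(2, 1): first 2 — doesn't qualify, so Out.
(2, 4): first 2 — doesn't qualify, so Out.

Out, Out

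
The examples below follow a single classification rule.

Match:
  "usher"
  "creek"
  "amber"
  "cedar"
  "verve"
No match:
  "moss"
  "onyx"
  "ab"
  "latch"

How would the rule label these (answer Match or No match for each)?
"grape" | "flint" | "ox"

Rule: contains 'e'. This holds for each 'Match' example and fails for each 'No match' one.
"grape" — has 'e', hence Match.
"flint" — no 'e', hence No match.
"ox" — no 'e', hence No match.

Match, No match, No match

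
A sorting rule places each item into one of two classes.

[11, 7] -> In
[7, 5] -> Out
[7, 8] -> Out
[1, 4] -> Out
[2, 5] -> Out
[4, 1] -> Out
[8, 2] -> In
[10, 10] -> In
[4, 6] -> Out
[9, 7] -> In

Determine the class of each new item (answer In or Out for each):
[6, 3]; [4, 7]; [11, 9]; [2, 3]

'In' ⟺ first ≥ 8.
[6, 3] → first 6 → Out. [4, 7] → first 4 → Out. [11, 9] → first 11 → In. [2, 3] → first 2 → Out.

Out, Out, In, Out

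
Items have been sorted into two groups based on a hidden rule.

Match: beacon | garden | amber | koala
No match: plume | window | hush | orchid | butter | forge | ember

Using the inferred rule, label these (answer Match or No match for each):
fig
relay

No match, Match

The common property of the 'Match' items is: contains 'a'. No 'No match' item has it.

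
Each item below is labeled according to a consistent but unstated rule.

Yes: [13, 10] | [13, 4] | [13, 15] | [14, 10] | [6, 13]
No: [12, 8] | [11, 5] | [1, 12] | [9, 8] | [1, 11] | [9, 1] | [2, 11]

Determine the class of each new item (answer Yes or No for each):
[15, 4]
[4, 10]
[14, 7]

'Yes' ⟺ max ≥ 13.
[15, 4]: max 15 — qualifies, so Yes. [4, 10]: max 10 — fails this test, so No. [14, 7]: max 14 — qualifies, so Yes.

Yes, No, Yes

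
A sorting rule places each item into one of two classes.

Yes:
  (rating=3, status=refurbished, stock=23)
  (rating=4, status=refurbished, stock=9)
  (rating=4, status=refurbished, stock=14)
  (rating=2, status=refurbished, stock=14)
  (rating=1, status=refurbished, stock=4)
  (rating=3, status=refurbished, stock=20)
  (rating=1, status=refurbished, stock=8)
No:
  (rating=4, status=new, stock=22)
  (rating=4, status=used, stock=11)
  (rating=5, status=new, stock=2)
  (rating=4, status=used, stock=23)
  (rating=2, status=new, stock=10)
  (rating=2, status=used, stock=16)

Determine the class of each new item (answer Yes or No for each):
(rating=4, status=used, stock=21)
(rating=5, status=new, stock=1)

No, No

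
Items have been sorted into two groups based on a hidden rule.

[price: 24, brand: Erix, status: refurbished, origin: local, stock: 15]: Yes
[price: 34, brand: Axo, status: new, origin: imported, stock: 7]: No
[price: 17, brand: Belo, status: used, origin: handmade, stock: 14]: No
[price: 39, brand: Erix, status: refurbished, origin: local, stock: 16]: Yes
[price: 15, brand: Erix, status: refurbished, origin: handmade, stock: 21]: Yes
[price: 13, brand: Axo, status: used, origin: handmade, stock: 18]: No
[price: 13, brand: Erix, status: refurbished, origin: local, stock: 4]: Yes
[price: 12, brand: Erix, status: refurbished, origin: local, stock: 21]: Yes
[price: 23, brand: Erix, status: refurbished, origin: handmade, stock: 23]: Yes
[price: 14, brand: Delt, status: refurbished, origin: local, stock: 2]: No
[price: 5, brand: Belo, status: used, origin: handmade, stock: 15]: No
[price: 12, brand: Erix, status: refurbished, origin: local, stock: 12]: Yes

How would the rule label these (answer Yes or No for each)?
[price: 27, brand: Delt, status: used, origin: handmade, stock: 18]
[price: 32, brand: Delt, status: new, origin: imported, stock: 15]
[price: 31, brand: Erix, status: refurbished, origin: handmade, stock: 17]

The rule appears to be: brand is Erix.
No: [price: 27, brand: Delt, status: used, origin: handmade, stock: 18], since brand is Delt. No: [price: 32, brand: Delt, status: new, origin: imported, stock: 15], since brand is Delt. Yes: [price: 31, brand: Erix, status: refurbished, origin: handmade, stock: 17], since brand is Erix.

No, No, Yes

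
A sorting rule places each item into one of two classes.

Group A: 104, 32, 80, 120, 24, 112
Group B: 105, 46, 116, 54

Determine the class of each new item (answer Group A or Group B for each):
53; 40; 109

Group B, Group A, Group B

The pattern is that an item is 'Group A' exactly when: multiple of 8.
53: 53 = 8·6 + 5, does not fit → Group B.
40: 40 = 8·5, satisfies this → Group A.
109: 109 = 8·13 + 5, does not fit → Group B.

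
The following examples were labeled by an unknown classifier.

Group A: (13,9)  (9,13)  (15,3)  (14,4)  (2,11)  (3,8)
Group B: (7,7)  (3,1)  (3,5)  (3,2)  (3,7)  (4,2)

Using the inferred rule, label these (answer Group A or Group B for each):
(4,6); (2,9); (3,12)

One predicate separates the groups cleanly: max ≥ 8.

Group B, Group A, Group A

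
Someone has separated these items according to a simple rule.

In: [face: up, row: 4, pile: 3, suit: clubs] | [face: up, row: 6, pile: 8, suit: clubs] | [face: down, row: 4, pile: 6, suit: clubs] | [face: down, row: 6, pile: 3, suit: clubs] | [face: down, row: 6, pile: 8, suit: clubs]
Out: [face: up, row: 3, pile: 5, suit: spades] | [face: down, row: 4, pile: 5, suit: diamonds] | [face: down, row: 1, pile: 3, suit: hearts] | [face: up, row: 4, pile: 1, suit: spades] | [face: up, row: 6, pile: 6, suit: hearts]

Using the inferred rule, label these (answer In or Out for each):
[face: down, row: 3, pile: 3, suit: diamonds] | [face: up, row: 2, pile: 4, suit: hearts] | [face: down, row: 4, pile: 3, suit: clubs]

Out, Out, In

Every 'In' example satisfies: suit is clubs. None of the 'Out' examples do.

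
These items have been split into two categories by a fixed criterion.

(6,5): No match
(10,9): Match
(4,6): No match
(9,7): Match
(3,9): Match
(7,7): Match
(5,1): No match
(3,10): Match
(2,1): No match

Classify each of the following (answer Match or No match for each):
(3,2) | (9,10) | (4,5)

No match, Match, No match

A rule that fits every label: sum ≥ 12 — true of each 'Match' example, false of each 'No match' one.
No match: (3,2), since 3+2 = 5.
Match: (9,10), since 9+10 = 19.
No match: (4,5), since 4+5 = 9.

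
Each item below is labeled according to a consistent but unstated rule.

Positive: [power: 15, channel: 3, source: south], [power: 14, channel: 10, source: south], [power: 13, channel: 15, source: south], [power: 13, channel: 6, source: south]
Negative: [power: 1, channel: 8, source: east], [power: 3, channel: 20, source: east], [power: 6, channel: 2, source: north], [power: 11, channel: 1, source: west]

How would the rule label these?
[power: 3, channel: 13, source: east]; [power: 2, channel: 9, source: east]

The rule appears to be: source is south.
Negative: [power: 3, channel: 13, source: east], since source is east.
Negative: [power: 2, channel: 9, source: east], since source is east.

Negative, Negative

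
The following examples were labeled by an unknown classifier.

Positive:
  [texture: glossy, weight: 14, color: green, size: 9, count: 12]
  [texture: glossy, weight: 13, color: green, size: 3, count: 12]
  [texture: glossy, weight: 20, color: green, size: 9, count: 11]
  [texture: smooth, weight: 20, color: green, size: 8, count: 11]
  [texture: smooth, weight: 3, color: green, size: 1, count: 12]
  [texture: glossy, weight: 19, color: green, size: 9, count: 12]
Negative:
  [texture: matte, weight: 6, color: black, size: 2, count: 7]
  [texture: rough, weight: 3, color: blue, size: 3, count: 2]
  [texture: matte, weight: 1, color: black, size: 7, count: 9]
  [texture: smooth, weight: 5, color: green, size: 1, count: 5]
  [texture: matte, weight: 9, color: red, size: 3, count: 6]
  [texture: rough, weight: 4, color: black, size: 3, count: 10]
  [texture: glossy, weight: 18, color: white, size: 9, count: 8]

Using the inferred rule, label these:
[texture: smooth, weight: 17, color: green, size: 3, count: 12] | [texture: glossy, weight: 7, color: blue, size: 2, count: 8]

One predicate separates the groups cleanly: count ≥ 11.
[texture: smooth, weight: 17, color: green, size: 3, count: 12] → count = 12 → Positive.
[texture: glossy, weight: 7, color: blue, size: 2, count: 8] → count = 8 → Negative.

Positive, Negative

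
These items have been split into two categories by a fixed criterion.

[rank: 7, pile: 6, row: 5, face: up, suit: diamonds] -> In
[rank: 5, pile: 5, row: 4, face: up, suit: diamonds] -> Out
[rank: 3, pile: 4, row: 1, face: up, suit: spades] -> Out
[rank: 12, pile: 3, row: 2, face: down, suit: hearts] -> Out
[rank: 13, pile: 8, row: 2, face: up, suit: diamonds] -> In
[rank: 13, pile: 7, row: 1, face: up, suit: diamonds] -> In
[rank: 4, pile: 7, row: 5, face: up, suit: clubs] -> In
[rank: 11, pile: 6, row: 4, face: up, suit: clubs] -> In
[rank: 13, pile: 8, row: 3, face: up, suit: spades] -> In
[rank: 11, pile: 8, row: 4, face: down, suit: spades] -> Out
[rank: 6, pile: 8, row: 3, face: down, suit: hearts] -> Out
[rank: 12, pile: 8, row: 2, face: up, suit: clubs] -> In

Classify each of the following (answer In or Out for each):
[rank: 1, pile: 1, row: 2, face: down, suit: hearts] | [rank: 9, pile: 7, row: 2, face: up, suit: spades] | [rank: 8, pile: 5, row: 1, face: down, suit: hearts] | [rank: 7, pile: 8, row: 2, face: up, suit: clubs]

A rule that fits every label: face is up AND pile ≥ 6 — true of each 'In' example, false of each 'Out' one.
[rank: 1, pile: 1, row: 2, face: down, suit: hearts]: face is down, pile = 1 — lacks this property, so Out.
[rank: 9, pile: 7, row: 2, face: up, suit: spades]: face is up, pile = 7 — passes, so In.
[rank: 8, pile: 5, row: 1, face: down, suit: hearts]: face is down, pile = 5 — lacks this property, so Out.
[rank: 7, pile: 8, row: 2, face: up, suit: clubs]: face is up, pile = 8 — passes, so In.

Out, In, Out, In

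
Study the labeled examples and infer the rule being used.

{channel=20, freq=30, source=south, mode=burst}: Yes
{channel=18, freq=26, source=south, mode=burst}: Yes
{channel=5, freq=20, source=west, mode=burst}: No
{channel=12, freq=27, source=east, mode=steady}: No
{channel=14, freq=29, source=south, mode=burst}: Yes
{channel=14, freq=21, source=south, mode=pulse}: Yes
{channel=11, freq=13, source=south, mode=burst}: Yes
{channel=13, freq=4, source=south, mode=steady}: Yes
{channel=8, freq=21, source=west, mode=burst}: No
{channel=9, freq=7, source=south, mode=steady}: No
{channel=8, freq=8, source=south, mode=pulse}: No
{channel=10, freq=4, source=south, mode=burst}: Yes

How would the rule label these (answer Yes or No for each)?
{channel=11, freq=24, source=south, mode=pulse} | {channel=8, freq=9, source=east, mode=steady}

Yes, No

The simplest hypothesis consistent with all the labels is: source is south AND channel ≥ 10.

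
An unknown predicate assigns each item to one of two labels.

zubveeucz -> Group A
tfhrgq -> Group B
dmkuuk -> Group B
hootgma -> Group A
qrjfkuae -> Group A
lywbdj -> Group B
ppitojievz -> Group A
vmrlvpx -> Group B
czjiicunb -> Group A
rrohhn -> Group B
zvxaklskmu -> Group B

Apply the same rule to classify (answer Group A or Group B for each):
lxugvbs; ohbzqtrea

Group B, Group A

Every 'Group A' example satisfies: has ≥ 3 vowels. None of the 'Group B' examples do.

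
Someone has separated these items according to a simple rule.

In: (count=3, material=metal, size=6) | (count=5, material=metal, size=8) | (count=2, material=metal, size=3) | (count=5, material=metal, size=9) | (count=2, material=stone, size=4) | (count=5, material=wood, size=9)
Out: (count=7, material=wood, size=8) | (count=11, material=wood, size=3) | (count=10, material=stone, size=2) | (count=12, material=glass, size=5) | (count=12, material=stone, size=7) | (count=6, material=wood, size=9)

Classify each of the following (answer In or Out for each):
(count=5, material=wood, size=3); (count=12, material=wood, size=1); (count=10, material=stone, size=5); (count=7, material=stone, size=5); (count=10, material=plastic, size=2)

One predicate separates the groups cleanly: count ≤ 5.
(count=5, material=wood, size=3): count = 5, passes → In. (count=12, material=wood, size=1): count = 12, does not fit → Out. (count=10, material=stone, size=5): count = 10, does not fit → Out. (count=7, material=stone, size=5): count = 7, does not fit → Out. (count=10, material=plastic, size=2): count = 10, does not fit → Out.

In, Out, Out, Out, Out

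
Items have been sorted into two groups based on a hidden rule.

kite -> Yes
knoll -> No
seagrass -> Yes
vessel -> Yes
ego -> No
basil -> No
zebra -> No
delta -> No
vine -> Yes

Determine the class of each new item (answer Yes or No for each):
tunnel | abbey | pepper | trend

Looking at the examples, the only property every 'Yes' case has and every 'No' case lacks is: even length.

Yes, No, Yes, No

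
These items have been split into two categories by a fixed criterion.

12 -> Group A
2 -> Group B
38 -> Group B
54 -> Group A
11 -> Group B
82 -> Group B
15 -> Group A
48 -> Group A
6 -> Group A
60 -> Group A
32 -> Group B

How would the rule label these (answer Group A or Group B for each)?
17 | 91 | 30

Group B, Group B, Group A

'Group A' ⟺ multiple of 3.
17: 17 = 3·5 + 2, does not fit → Group B.
91: 91 = 3·30 + 1, does not fit → Group B.
30: 30 = 3·10, passes → Group A.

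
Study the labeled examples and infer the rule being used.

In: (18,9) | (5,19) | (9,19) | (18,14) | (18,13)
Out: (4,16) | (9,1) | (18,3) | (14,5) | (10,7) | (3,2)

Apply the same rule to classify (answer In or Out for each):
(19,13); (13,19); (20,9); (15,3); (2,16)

In, In, In, Out, Out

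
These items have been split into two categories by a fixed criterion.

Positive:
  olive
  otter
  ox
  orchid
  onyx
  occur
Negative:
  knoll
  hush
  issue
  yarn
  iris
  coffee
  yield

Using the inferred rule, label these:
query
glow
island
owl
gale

Checking candidate rules against both groups, what survives is: starts with 'o'.
query → starts with 'q' → Negative. glow → starts with 'g' → Negative. island → starts with 'i' → Negative. owl → starts with 'o' → Positive. gale → starts with 'g' → Negative.

Negative, Negative, Negative, Positive, Negative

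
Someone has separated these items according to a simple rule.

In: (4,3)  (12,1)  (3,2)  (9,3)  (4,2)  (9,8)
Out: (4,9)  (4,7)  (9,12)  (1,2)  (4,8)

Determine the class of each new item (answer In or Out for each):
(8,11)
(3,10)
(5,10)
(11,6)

Out, Out, Out, In

The rule appears to be: first > second.
(8,11): Out (8 < 11). (3,10): Out (3 < 10). (5,10): Out (5 < 10). (11,6): In (11 > 6).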